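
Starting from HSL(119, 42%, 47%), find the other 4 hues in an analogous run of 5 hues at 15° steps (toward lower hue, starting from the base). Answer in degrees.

Analogous hues sit every 15° along the wheel.
119 − 15 = 104°
119 − 30 = 89°
119 − 45 = 74°
119 − 60 = 59°

104°, 89°, 74°, 59°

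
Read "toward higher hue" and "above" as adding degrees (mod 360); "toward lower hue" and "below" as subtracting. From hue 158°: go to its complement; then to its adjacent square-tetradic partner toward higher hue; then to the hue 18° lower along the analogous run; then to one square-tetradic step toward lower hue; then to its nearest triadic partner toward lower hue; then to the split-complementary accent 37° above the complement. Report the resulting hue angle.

complement +180°: 158 + 180 = 338°
square ↑ +90°: 338 + 90 = 428 → 428 − 360 = 68°
analog 18° ↓ −18°: 68 − 18 = 50°
square ↓ −90°: 50 − 90 = -40 → -40 + 360 = 320°
triadic ↓ −120°: 320 − 120 = 200°
split-comp 37° ↑ +217°: 200 + 217 = 417 → 417 − 360 = 57°

57°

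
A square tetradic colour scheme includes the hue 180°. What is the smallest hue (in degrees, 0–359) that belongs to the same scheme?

0°

A square tetradic scheme places four hues every 90°.
The full set through 180° is {0°, 90°, 180°, 270°}.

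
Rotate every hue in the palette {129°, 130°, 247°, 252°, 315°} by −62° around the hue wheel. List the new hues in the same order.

67°, 68°, 185°, 190°, 253°

129 − 62 = 67°
130 − 62 = 68°
247 − 62 = 185°
252 − 62 = 190°
315 − 62 = 253°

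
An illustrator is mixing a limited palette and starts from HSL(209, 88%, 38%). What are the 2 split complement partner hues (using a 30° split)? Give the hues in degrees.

359° and 59°

Split-complementary hues sit 30° either side of the complement.
Complement of 209°: 209 + 180 = 389 → 389 − 360 = 29°
29 − 30 = -1 → -1 + 360 = 359°
29 + 30 = 59°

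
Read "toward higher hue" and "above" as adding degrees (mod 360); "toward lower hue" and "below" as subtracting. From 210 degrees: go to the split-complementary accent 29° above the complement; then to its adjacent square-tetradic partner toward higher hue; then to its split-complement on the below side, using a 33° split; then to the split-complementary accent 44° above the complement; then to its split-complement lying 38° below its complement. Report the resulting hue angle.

302°

+209° (split-comp 29° ↑): 210 + 209 = 419 → 419 − 360 = 59°
+90° (square ↑): 59 + 90 = 149°
+147° (split-comp 33° ↓): 149 + 147 = 296°
+224° (split-comp 44° ↑): 296 + 224 = 520 → 520 − 360 = 160°
+142° (split-comp 38° ↓): 160 + 142 = 302°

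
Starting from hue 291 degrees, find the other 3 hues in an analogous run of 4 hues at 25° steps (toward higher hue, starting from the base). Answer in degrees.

291 + 25 = 316°
291 + 50 = 341°
291 + 75 = 366 → 366 − 360 = 6°

316°, 341°, and 6°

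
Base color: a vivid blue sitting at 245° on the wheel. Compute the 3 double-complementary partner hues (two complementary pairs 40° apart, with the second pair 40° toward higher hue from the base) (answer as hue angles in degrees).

285°, 65° and 105°

A rectangular tetradic uses two complementary pairs 40° apart: offsets 0°, 40°, 180°, 220°.
245 + 40 = 285°
245 + 180 = 425 → 425 − 360 = 65°
245 + 220 = 465 → 465 − 360 = 105°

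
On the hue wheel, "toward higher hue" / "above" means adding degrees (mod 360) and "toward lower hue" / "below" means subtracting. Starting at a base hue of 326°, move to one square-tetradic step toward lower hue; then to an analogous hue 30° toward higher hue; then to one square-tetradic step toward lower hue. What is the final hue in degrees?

176°

−90° (square ↓): 326 − 90 = 236°
+30° (analog 30° ↑): 236 + 30 = 266°
−90° (square ↓): 266 − 90 = 176°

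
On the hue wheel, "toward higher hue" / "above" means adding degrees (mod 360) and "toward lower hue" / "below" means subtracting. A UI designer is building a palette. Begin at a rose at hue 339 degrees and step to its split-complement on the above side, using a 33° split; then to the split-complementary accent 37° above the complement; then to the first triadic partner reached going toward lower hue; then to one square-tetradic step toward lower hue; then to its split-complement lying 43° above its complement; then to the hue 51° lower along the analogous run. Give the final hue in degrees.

11°

split-comp 33° ↑ +213°: 339 + 213 = 552 → 552 − 360 = 192°
split-comp 37° ↑ +217°: 192 + 217 = 409 → 409 − 360 = 49°
triadic ↓ −120°: 49 − 120 = -71 → -71 + 360 = 289°
square ↓ −90°: 289 − 90 = 199°
split-comp 43° ↑ +223°: 199 + 223 = 422 → 422 − 360 = 62°
analog 51° ↓ −51°: 62 − 51 = 11°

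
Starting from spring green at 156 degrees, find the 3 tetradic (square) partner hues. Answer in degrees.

246°, 336°, and 66°

156 + 90 = 246°
156 + 180 = 336°
156 + 270 = 426 → 426 − 360 = 66°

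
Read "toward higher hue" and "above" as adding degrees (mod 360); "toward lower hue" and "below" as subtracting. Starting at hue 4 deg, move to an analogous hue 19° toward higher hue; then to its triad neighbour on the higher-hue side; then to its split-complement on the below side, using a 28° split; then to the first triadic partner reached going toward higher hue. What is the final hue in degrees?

55°

4 + 19 = 23°   (analog 19° ↑)
23 + 120 = 143°   (triadic ↑)
143 + 152 = 295°   (split-comp 28° ↓)
295 + 120 = 415 → 415 − 360 = 55°   (triadic ↑)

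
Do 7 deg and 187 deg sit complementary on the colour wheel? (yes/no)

Angular distance: |7 − 187| = 180 = 180°.
Complementary requires 180°.

yes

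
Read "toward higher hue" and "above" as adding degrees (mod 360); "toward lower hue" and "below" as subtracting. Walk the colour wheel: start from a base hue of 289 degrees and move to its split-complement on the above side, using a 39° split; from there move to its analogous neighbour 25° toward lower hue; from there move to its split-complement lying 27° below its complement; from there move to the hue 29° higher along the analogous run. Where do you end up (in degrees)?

305°

289 + 219 = 508 → 508 − 360 = 148°   (split-comp 39° ↑)
148 − 25 = 123°   (analog 25° ↓)
123 + 153 = 276°   (split-comp 27° ↓)
276 + 29 = 305°   (analog 29° ↑)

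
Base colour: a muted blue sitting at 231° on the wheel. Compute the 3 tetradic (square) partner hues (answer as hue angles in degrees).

321°, 51°, 141°

A square tetradic scheme places four hues every 90°.
231 + 90 = 321°
231 + 180 = 411 → 411 − 360 = 51°
231 + 270 = 501 → 501 − 360 = 141°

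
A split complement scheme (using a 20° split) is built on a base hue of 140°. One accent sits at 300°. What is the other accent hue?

Split-complementary hues sit 20° either side of the complement.
Complement of the base 140°: 140 + 180 = 320°
The given accent 300° is 20° one side of 320°; the other accent sits 20° the other side: 320 + 20 = 340°

340°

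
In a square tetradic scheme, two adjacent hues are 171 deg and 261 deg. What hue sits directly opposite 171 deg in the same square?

351°

A square tetradic scheme places four hues 90° apart; opposite corners are 180° apart.
171 + 180 = 351°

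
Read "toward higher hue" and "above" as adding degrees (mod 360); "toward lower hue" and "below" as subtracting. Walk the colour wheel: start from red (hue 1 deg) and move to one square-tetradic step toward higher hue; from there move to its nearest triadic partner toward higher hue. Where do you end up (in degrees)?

211°

+90° (square ↑): 1 + 90 = 91°
+120° (triadic ↑): 91 + 120 = 211°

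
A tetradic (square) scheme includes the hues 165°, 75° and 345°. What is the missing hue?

255°

A square tetradic scheme places four hues every 90°.
The full set through 75° is {75°, 165°, 255°, 345°}.
Given {75°, 165°, 345°}, the missing hue is 255°.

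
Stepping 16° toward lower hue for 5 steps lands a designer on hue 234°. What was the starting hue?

5 steps of 16° (toward lower hue) give a net shift of −80°.
Start = end − shift: 234 + 80 = 314°

314°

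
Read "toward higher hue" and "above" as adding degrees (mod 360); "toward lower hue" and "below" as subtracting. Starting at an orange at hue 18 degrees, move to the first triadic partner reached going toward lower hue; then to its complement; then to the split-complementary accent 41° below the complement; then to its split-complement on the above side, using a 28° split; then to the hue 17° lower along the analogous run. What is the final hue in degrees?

triadic ↓ −120°: 18 − 120 = -102 → -102 + 360 = 258°
complement +180°: 258 + 180 = 438 → 438 − 360 = 78°
split-comp 41° ↓ +139°: 78 + 139 = 217°
split-comp 28° ↑ +208°: 217 + 208 = 425 → 425 − 360 = 65°
analog 17° ↓ −17°: 65 − 17 = 48°

48°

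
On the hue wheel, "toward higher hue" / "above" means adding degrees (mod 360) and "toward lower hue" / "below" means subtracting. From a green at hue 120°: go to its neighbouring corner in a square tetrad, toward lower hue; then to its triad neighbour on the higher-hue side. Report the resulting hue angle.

square ↓ −90°: 120 − 90 = 30°
triadic ↑ +120°: 30 + 120 = 150°

150°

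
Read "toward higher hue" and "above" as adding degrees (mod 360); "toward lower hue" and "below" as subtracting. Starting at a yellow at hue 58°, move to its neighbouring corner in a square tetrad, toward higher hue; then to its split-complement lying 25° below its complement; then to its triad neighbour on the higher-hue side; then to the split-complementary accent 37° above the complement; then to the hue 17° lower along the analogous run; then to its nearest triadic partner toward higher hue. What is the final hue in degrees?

+90° (square ↑): 58 + 90 = 148°
+155° (split-comp 25° ↓): 148 + 155 = 303°
+120° (triadic ↑): 303 + 120 = 423 → 423 − 360 = 63°
+217° (split-comp 37° ↑): 63 + 217 = 280°
−17° (analog 17° ↓): 280 − 17 = 263°
+120° (triadic ↑): 263 + 120 = 383 → 383 − 360 = 23°

23°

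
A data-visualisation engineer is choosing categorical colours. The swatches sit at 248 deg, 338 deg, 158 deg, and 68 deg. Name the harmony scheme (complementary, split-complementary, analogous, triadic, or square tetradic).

square tetradic

Sort the hues: 68°, 158°, 248°, 338°.
Successive gaps around the wheel: 90°, 90°, 90°, 90°.
Four hues every 90° form a square tetradic scheme.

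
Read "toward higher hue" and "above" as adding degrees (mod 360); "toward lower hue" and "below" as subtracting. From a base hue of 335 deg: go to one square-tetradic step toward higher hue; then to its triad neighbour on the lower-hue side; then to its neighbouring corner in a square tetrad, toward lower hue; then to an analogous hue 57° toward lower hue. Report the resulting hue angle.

+90° (square ↑): 335 + 90 = 425 → 425 − 360 = 65°
−120° (triadic ↓): 65 − 120 = -55 → -55 + 360 = 305°
−90° (square ↓): 305 − 90 = 215°
−57° (analog 57° ↓): 215 − 57 = 158°

158°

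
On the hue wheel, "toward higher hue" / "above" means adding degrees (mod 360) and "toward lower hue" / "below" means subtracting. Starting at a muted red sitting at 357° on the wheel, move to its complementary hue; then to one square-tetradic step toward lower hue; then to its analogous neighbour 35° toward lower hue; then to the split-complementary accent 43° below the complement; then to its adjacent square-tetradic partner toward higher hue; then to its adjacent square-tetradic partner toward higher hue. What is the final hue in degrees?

9°

+180° (complement): 357 + 180 = 537 → 537 − 360 = 177°
−90° (square ↓): 177 − 90 = 87°
−35° (analog 35° ↓): 87 − 35 = 52°
+137° (split-comp 43° ↓): 52 + 137 = 189°
+90° (square ↑): 189 + 90 = 279°
+90° (square ↑): 279 + 90 = 369 → 369 − 360 = 9°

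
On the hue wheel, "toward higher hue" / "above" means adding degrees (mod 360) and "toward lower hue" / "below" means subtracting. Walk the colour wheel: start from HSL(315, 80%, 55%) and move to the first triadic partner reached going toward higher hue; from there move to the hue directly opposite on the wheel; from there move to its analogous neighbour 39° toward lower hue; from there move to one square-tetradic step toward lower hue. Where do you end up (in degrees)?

triadic ↑ +120°: 315 + 120 = 435 → 435 − 360 = 75°
complement +180°: 75 + 180 = 255°
analog 39° ↓ −39°: 255 − 39 = 216°
square ↓ −90°: 216 − 90 = 126°

126°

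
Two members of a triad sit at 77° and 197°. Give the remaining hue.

317°

A triad spaces three hues 120° apart.
The full set is {77°, 197°, 317°}.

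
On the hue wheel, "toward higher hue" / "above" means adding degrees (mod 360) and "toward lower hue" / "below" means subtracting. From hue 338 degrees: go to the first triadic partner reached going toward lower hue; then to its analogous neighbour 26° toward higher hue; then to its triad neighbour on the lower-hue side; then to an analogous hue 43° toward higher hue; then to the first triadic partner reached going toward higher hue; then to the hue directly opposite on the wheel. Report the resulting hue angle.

−120° (triadic ↓): 338 − 120 = 218°
+26° (analog 26° ↑): 218 + 26 = 244°
−120° (triadic ↓): 244 − 120 = 124°
+43° (analog 43° ↑): 124 + 43 = 167°
+120° (triadic ↑): 167 + 120 = 287°
+180° (complement): 287 + 180 = 467 → 467 − 360 = 107°

107°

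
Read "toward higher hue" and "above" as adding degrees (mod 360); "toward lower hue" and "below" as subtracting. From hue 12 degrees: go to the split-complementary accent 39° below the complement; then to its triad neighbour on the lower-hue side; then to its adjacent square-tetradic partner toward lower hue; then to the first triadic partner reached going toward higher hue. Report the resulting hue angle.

12 + 141 = 153°   (split-comp 39° ↓)
153 − 120 = 33°   (triadic ↓)
33 − 90 = -57 → -57 + 360 = 303°   (square ↓)
303 + 120 = 423 → 423 − 360 = 63°   (triadic ↑)

63°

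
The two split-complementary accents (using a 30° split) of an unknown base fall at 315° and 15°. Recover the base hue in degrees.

The accents sit 30° either side of the complement, so the complement is their short-arc midpoint on the wheel.
Short-arc midpoint of 315° and 15°: 345°.
Base is 180° from the complement: 345 − 180 = 165°

165°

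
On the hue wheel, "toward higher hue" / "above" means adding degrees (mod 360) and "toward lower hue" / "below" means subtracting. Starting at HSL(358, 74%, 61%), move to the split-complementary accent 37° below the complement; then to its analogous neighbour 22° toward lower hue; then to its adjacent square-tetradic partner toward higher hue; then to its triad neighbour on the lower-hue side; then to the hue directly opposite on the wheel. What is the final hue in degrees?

269°

split-comp 37° ↓ +143°: 358 + 143 = 501 → 501 − 360 = 141°
analog 22° ↓ −22°: 141 − 22 = 119°
square ↑ +90°: 119 + 90 = 209°
triadic ↓ −120°: 209 − 120 = 89°
complement +180°: 89 + 180 = 269°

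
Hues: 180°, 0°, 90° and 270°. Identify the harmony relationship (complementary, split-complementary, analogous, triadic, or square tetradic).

Sort the hues: 0°, 90°, 180°, 270°.
Successive gaps around the wheel: 90°, 90°, 90°, 90°.
Four hues every 90° form a square tetradic scheme.

square tetradic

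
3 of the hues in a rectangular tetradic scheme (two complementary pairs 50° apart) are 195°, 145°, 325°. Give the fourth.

A rectangular tetradic uses two complementary pairs 50° apart: offsets 0°, 50°, 180°, 230°.
Among {145°, 195°, 325°}, 145° and 325° are a 180° pair.
The remaining hue 195° needs its own complement: 195 + 180 = 375 → 375 − 360 = 15°

15°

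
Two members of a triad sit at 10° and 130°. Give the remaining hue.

250°

A triad spaces three hues 120° apart.
The full set is {10°, 130°, 250°}.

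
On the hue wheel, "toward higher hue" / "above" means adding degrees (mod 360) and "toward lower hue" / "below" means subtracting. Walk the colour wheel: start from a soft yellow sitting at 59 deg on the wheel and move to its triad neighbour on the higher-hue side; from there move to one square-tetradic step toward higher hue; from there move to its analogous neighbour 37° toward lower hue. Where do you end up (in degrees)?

232°

59 + 120 = 179°   (triadic ↑)
179 + 90 = 269°   (square ↑)
269 − 37 = 232°   (analog 37° ↓)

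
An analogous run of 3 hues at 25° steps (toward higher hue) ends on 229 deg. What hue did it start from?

2 steps of 25° (toward higher hue) give a net shift of +50°.
Start = end − shift: 229 − 50 = 179°

179°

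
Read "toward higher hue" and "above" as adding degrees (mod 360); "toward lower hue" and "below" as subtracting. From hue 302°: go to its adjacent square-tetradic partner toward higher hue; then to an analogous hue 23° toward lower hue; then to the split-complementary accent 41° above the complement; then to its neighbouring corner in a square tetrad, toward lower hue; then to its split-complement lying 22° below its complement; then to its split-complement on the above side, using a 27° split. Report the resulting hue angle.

145°

+90° (square ↑): 302 + 90 = 392 → 392 − 360 = 32°
−23° (analog 23° ↓): 32 − 23 = 9°
+221° (split-comp 41° ↑): 9 + 221 = 230°
−90° (square ↓): 230 − 90 = 140°
+158° (split-comp 22° ↓): 140 + 158 = 298°
+207° (split-comp 27° ↑): 298 + 207 = 505 → 505 − 360 = 145°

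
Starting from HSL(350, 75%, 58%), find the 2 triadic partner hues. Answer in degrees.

A triad places three hues 120° apart.
350 + 120 = 470 → 470 − 360 = 110°
350 + 240 = 590 → 590 − 360 = 230°

110° and 230°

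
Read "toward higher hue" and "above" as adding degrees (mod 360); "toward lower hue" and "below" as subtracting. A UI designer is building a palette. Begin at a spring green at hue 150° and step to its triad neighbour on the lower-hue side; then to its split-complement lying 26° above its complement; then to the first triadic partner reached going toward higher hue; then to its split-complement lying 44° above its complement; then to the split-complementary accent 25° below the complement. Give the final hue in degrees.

15°

−120° (triadic ↓): 150 − 120 = 30°
+206° (split-comp 26° ↑): 30 + 206 = 236°
+120° (triadic ↑): 236 + 120 = 356°
+224° (split-comp 44° ↑): 356 + 224 = 580 → 580 − 360 = 220°
+155° (split-comp 25° ↓): 220 + 155 = 375 → 375 − 360 = 15°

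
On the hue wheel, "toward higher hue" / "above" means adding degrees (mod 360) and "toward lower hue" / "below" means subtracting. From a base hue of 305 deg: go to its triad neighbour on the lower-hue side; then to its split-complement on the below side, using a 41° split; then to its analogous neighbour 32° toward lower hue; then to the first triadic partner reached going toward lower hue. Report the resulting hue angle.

305 − 120 = 185°   (triadic ↓)
185 + 139 = 324°   (split-comp 41° ↓)
324 − 32 = 292°   (analog 32° ↓)
292 − 120 = 172°   (triadic ↓)

172°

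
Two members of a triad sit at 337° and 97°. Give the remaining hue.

A triad spaces three hues 120° apart.
The full set is {97°, 217°, 337°}.

217°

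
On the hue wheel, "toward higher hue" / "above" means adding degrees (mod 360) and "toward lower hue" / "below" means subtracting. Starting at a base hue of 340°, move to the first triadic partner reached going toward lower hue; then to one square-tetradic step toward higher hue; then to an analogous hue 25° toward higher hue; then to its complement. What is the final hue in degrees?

−120° (triadic ↓): 340 − 120 = 220°
+90° (square ↑): 220 + 90 = 310°
+25° (analog 25° ↑): 310 + 25 = 335°
+180° (complement): 335 + 180 = 515 → 515 − 360 = 155°

155°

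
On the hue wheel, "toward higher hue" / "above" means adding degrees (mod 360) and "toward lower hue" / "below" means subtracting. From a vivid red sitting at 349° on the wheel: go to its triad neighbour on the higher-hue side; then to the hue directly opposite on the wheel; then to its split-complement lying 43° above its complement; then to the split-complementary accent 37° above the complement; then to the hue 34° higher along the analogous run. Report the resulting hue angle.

43°

+120° (triadic ↑): 349 + 120 = 469 → 469 − 360 = 109°
+180° (complement): 109 + 180 = 289°
+223° (split-comp 43° ↑): 289 + 223 = 512 → 512 − 360 = 152°
+217° (split-comp 37° ↑): 152 + 217 = 369 → 369 − 360 = 9°
+34° (analog 34° ↑): 9 + 34 = 43°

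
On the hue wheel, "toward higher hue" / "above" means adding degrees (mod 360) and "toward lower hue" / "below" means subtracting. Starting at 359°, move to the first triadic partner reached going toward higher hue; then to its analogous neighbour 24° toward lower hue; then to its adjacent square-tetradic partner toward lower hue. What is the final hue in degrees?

5°

359 + 120 = 479 → 479 − 360 = 119°   (triadic ↑)
119 − 24 = 95°   (analog 24° ↓)
95 − 90 = 5°   (square ↓)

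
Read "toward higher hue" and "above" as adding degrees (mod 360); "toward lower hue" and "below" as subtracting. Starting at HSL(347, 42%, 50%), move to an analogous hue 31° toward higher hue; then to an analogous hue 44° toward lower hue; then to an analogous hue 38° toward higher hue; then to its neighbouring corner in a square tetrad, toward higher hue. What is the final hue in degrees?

+31° (analog 31° ↑): 347 + 31 = 378 → 378 − 360 = 18°
−44° (analog 44° ↓): 18 − 44 = -26 → -26 + 360 = 334°
+38° (analog 38° ↑): 334 + 38 = 372 → 372 − 360 = 12°
+90° (square ↑): 12 + 90 = 102°

102°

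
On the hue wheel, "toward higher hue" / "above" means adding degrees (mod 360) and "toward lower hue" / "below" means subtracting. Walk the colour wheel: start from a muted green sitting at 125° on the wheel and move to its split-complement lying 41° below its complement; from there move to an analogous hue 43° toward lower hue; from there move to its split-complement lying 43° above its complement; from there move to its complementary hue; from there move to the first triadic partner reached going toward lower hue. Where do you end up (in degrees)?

144°

125 + 139 = 264°   (split-comp 41° ↓)
264 − 43 = 221°   (analog 43° ↓)
221 + 223 = 444 → 444 − 360 = 84°   (split-comp 43° ↑)
84 + 180 = 264°   (complement)
264 − 120 = 144°   (triadic ↓)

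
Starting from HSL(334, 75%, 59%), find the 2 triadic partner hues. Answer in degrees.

A triad places three hues 120° apart.
334 + 120 = 454 → 454 − 360 = 94°
334 + 240 = 574 → 574 − 360 = 214°

94° and 214°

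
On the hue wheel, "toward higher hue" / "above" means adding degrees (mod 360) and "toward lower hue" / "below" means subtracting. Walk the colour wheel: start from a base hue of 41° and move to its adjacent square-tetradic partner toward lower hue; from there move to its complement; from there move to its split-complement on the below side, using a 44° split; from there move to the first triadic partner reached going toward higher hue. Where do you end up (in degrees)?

square ↓ −90°: 41 − 90 = -49 → -49 + 360 = 311°
complement +180°: 311 + 180 = 491 → 491 − 360 = 131°
split-comp 44° ↓ +136°: 131 + 136 = 267°
triadic ↑ +120°: 267 + 120 = 387 → 387 − 360 = 27°

27°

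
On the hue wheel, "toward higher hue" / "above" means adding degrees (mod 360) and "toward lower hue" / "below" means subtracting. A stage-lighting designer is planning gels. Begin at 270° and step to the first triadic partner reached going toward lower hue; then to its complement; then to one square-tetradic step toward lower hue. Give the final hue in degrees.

240°

triadic ↓ −120°: 270 − 120 = 150°
complement +180°: 150 + 180 = 330°
square ↓ −90°: 330 − 90 = 240°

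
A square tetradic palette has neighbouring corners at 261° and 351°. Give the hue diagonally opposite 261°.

81°

A square tetradic scheme places four hues 90° apart; opposite corners are 180° apart.
261 + 180 = 441 → 441 − 360 = 81°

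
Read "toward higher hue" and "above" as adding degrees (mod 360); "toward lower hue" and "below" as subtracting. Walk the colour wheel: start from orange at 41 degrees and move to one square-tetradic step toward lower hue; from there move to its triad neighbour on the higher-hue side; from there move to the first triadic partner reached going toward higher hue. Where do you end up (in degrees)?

191°

−90° (square ↓): 41 − 90 = -49 → -49 + 360 = 311°
+120° (triadic ↑): 311 + 120 = 431 → 431 − 360 = 71°
+120° (triadic ↑): 71 + 120 = 191°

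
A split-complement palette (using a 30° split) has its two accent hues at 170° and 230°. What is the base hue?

The accents sit 30° either side of the complement, so the complement is their short-arc midpoint on the wheel.
Short-arc midpoint of 170° and 230°: 200°.
Base is 180° from the complement: 200 − 180 = 20°

20°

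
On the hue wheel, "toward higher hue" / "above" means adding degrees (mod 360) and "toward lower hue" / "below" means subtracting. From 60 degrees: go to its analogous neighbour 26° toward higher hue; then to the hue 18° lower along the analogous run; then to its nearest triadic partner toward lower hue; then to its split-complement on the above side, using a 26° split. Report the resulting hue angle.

154°

analog 26° ↑ +26°: 60 + 26 = 86°
analog 18° ↓ −18°: 86 − 18 = 68°
triadic ↓ −120°: 68 − 120 = -52 → -52 + 360 = 308°
split-comp 26° ↑ +206°: 308 + 206 = 514 → 514 − 360 = 154°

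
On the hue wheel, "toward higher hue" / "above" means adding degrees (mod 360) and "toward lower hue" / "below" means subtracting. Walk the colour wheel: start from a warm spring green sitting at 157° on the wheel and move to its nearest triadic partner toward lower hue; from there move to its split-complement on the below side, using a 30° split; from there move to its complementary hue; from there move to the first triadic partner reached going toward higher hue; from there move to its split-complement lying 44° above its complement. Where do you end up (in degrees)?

−120° (triadic ↓): 157 − 120 = 37°
+150° (split-comp 30° ↓): 37 + 150 = 187°
+180° (complement): 187 + 180 = 367 → 367 − 360 = 7°
+120° (triadic ↑): 7 + 120 = 127°
+224° (split-comp 44° ↑): 127 + 224 = 351°

351°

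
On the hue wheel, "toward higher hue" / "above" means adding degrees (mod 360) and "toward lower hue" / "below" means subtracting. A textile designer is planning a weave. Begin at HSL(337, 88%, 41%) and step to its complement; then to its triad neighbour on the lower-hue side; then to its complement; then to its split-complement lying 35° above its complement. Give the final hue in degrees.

72°

+180° (complement): 337 + 180 = 517 → 517 − 360 = 157°
−120° (triadic ↓): 157 − 120 = 37°
+180° (complement): 37 + 180 = 217°
+215° (split-comp 35° ↑): 217 + 215 = 432 → 432 − 360 = 72°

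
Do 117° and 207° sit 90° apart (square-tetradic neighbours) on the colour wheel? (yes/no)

Angular distance: |117 − 207| = 90 = 90°.
90° apart (square-tetradic neighbours) requires 90°.

yes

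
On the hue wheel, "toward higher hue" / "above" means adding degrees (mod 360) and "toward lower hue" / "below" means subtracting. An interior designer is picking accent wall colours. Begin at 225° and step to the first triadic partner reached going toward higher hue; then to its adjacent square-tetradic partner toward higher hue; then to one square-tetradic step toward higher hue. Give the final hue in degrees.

225 + 120 = 345°   (triadic ↑)
345 + 90 = 435 → 435 − 360 = 75°   (square ↑)
75 + 90 = 165°   (square ↑)

165°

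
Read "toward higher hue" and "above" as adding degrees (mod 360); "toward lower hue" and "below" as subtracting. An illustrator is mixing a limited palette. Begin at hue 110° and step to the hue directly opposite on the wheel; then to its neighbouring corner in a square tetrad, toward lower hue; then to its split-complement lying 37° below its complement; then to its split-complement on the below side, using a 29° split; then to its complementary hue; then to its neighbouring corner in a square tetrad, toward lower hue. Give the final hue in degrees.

110 + 180 = 290°   (complement)
290 − 90 = 200°   (square ↓)
200 + 143 = 343°   (split-comp 37° ↓)
343 + 151 = 494 → 494 − 360 = 134°   (split-comp 29° ↓)
134 + 180 = 314°   (complement)
314 − 90 = 224°   (square ↓)

224°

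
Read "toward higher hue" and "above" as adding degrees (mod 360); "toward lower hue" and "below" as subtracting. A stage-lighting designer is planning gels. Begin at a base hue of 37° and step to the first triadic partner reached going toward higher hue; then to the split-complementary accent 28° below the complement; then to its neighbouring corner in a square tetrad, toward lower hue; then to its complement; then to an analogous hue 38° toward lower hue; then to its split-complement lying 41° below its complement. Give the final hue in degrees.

+120° (triadic ↑): 37 + 120 = 157°
+152° (split-comp 28° ↓): 157 + 152 = 309°
−90° (square ↓): 309 − 90 = 219°
+180° (complement): 219 + 180 = 399 → 399 − 360 = 39°
−38° (analog 38° ↓): 39 − 38 = 1°
+139° (split-comp 41° ↓): 1 + 139 = 140°

140°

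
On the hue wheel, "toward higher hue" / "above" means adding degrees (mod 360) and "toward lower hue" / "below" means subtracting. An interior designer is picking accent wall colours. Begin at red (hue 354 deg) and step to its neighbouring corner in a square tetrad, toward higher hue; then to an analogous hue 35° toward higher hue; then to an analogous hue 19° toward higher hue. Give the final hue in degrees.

138°

square ↑ +90°: 354 + 90 = 444 → 444 − 360 = 84°
analog 35° ↑ +35°: 84 + 35 = 119°
analog 19° ↑ +19°: 119 + 19 = 138°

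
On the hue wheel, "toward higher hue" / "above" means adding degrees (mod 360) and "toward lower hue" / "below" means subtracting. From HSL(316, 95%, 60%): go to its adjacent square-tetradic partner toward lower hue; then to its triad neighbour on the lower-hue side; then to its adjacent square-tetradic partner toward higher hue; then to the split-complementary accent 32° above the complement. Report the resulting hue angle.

48°

−90° (square ↓): 316 − 90 = 226°
−120° (triadic ↓): 226 − 120 = 106°
+90° (square ↑): 106 + 90 = 196°
+212° (split-comp 32° ↑): 196 + 212 = 408 → 408 − 360 = 48°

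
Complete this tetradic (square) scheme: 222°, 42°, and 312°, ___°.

A square tetradic scheme places four hues every 90°.
The full set through 42° is {42°, 132°, 222°, 312°}.
Given {42°, 222°, 312°}, the missing hue is 132°.

132°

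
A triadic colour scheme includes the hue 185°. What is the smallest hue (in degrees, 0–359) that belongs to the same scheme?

A triad places three hues 120° apart.
The full set through 185° is {65°, 185°, 305°}.

65°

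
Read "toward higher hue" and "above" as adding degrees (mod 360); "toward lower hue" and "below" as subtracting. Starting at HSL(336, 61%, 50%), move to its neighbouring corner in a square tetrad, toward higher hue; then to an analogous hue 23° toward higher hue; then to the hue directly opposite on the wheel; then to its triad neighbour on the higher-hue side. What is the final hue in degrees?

336 + 90 = 426 → 426 − 360 = 66°   (square ↑)
66 + 23 = 89°   (analog 23° ↑)
89 + 180 = 269°   (complement)
269 + 120 = 389 → 389 − 360 = 29°   (triadic ↑)

29°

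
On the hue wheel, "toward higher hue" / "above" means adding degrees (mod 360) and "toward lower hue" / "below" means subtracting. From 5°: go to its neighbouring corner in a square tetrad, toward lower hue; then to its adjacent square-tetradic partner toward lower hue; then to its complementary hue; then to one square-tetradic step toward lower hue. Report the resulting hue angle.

5 − 90 = -85 → -85 + 360 = 275°   (square ↓)
275 − 90 = 185°   (square ↓)
185 + 180 = 365 → 365 − 360 = 5°   (complement)
5 − 90 = -85 → -85 + 360 = 275°   (square ↓)

275°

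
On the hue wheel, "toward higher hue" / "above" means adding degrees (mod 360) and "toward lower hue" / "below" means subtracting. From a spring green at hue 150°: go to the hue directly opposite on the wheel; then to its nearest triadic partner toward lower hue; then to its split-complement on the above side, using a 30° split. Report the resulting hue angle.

60°

+180° (complement): 150 + 180 = 330°
−120° (triadic ↓): 330 − 120 = 210°
+210° (split-comp 30° ↑): 210 + 210 = 420 → 420 − 360 = 60°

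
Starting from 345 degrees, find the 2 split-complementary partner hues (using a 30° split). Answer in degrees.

135° and 195°

Split-complementary hues sit 30° either side of the complement.
Complement of 345 degrees: 345 + 180 = 525 → 525 − 360 = 165°
165 − 30 = 135°
165 + 30 = 195°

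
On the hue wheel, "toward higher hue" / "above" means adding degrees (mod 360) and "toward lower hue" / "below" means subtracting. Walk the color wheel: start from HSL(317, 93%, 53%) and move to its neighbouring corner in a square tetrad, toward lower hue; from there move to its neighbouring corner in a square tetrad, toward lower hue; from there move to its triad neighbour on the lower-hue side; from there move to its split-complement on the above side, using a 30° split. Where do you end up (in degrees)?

227°

317 − 90 = 227°   (square ↓)
227 − 90 = 137°   (square ↓)
137 − 120 = 17°   (triadic ↓)
17 + 210 = 227°   (split-comp 30° ↑)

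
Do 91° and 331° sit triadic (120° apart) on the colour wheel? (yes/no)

Angular distance: |91 − 331| = 240; shorter arc = 360 − 240 = 120°.
Triadic (120° apart) requires 120°.

yes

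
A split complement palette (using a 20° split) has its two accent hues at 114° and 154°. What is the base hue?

The accents sit 20° either side of the complement, so the complement is their short-arc midpoint on the wheel.
Short-arc midpoint of 114° and 154°: 134°.
Base is 180° from the complement: 134 − 180 = -46 → -46 + 360 = 314°

314°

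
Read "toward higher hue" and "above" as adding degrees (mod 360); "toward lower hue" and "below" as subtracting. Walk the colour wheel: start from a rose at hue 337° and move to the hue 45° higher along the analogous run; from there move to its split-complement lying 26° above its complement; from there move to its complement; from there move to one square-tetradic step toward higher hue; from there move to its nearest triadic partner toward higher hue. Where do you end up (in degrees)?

258°

+45° (analog 45° ↑): 337 + 45 = 382 → 382 − 360 = 22°
+206° (split-comp 26° ↑): 22 + 206 = 228°
+180° (complement): 228 + 180 = 408 → 408 − 360 = 48°
+90° (square ↑): 48 + 90 = 138°
+120° (triadic ↑): 138 + 120 = 258°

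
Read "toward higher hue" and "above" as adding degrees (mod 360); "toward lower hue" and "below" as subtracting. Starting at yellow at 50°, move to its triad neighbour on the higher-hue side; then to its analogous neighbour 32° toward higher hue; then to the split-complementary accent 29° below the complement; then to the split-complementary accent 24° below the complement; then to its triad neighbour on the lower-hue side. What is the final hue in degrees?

+120° (triadic ↑): 50 + 120 = 170°
+32° (analog 32° ↑): 170 + 32 = 202°
+151° (split-comp 29° ↓): 202 + 151 = 353°
+156° (split-comp 24° ↓): 353 + 156 = 509 → 509 − 360 = 149°
−120° (triadic ↓): 149 − 120 = 29°

29°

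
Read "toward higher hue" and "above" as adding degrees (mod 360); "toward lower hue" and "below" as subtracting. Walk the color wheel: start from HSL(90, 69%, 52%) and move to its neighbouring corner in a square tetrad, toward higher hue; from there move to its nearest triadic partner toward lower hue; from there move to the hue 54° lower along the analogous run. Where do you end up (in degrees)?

square ↑ +90°: 90 + 90 = 180°
triadic ↓ −120°: 180 − 120 = 60°
analog 54° ↓ −54°: 60 − 54 = 6°

6°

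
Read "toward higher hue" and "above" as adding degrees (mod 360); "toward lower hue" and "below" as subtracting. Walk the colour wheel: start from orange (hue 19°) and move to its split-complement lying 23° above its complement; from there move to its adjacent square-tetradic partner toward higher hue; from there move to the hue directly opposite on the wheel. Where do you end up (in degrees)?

19 + 203 = 222°   (split-comp 23° ↑)
222 + 90 = 312°   (square ↑)
312 + 180 = 492 → 492 − 360 = 132°   (complement)

132°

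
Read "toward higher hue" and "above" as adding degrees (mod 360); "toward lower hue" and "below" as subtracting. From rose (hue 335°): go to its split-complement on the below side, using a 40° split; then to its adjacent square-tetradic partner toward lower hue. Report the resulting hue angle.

25°

split-comp 40° ↓ +140°: 335 + 140 = 475 → 475 − 360 = 115°
square ↓ −90°: 115 − 90 = 25°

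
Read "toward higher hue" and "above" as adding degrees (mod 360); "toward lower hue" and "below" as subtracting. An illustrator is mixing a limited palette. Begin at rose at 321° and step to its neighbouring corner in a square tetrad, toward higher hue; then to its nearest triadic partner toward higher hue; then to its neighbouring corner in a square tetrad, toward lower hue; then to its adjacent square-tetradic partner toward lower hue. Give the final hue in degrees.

351°

321 + 90 = 411 → 411 − 360 = 51°   (square ↑)
51 + 120 = 171°   (triadic ↑)
171 − 90 = 81°   (square ↓)
81 − 90 = -9 → -9 + 360 = 351°   (square ↓)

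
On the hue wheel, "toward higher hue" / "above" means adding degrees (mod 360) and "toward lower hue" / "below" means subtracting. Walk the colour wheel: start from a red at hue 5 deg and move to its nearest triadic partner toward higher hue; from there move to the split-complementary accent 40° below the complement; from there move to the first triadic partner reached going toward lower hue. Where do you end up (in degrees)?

5 + 120 = 125°   (triadic ↑)
125 + 140 = 265°   (split-comp 40° ↓)
265 − 120 = 145°   (triadic ↓)

145°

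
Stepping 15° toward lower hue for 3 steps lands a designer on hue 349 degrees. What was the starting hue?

34°

3 steps of 15° (toward lower hue) give a net shift of −45°.
Start = end − shift: 349 + 45 = 394 → 394 − 360 = 34°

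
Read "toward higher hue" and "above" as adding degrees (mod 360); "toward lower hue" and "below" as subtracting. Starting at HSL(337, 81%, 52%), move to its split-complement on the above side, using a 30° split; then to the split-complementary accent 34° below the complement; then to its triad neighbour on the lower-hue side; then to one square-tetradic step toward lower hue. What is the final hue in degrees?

split-comp 30° ↑ +210°: 337 + 210 = 547 → 547 − 360 = 187°
split-comp 34° ↓ +146°: 187 + 146 = 333°
triadic ↓ −120°: 333 − 120 = 213°
square ↓ −90°: 213 − 90 = 123°

123°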